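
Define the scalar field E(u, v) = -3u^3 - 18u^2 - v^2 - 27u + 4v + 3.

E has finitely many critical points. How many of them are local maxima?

1

E separates as a function of u plus a function of v, so ∇E=0 decouples.
∂E/∂u = -9(u + 1)(u + 3) = 0 at u ∈ {-3, -1}; ∂E/∂v = -2(v - 2) = 0 at v ∈ {2}.
The Hessian is diagonal: diag(E_uu, E_vv). Second derivatives: E_uu(-3)=18, E_uu(-1)=-18; E_vv(2)=-2.
Local maxima occur where both diagonal entries negative: (-1, 2). Count: 1.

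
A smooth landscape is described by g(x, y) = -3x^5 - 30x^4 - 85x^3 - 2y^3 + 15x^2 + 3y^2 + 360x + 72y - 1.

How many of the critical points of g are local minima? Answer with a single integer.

2

g separates as a function of x plus a function of y, so ∇g=0 decouples.
∂g/∂x = -15(x - 1)(x + 2)(x + 3)(x + 4) = 0 at x ∈ {-4, -3, -2, 1}; ∂g/∂y = -6(y - 4)(y + 3) = 0 at y ∈ {-3, 4}.
The Hessian is diagonal: diag(g_xx, g_yy). Second derivatives: g_xx(-4)=150, g_xx(-3)=-60, g_xx(-2)=90, g_xx(1)=-900; g_yy(-3)=42, g_yy(4)=-42.
Local minima occur where both diagonal entries positive: (-4, -3), (-2, -3). Count: 2.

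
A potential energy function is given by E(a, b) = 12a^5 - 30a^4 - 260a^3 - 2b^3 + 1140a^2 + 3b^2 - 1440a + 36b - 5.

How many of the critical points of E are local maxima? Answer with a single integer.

E separates as a function of a plus a function of b, so ∇E=0 decouples.
∂E/∂a = 60(a - 3)(a - 2)(a - 1)(a + 4) = 0 at a ∈ {-4, 1, 2, 3}; ∂E/∂b = -6(b - 3)(b + 2) = 0 at b ∈ {-2, 3}.
The Hessian is diagonal: diag(E_aa, E_bb). Second derivatives: E_aa(-4)=-12600, E_aa(1)=600, E_aa(2)=-360, E_aa(3)=840; E_bb(-2)=30, E_bb(3)=-30.
Local maxima occur where both diagonal entries negative: (-4, 3), (2, 3). Count: 2.

2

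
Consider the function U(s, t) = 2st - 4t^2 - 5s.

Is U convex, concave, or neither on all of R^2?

neither

U is quadratic, so its Hessian is the constant matrix H = [[0, 2], [2, -8]].
det(H) = -4, tr(H) = -8.
det(H) < 0, so H is indefinite: neither convex nor concave.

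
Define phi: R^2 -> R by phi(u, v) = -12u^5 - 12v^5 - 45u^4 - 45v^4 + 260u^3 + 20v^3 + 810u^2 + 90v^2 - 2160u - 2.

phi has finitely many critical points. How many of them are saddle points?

phi separates as a function of u plus a function of v, so ∇phi=0 decouples.
∂phi/∂u = -60(u - 3)(u - 1)(u + 3)(u + 4) = 0 at u ∈ {-4, -3, 1, 3}; ∂phi/∂v = -60v(v - 1)(v + 1)(v + 3) = 0 at v ∈ {-3, -1, 0, 1}.
The Hessian is diagonal: diag(phi_uu, phi_vv). Second derivatives: phi_uu(-4)=2100, phi_uu(-3)=-1440, phi_uu(1)=2400, phi_uu(3)=-5040; phi_vv(-3)=1440, phi_vv(-1)=-240, phi_vv(0)=180, phi_vv(1)=-480.
Saddle points occur where the two diagonal entries have opposite signs: (-4, -1), (-4, 1), (-3, -3), (-3, 0), (1, -1), (1, 1), (3, -3), (3, 0). Count: 8.

8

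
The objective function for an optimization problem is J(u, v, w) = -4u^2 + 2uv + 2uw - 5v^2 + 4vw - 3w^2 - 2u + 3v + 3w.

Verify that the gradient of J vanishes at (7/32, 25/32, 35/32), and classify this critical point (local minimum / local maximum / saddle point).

∇J = (-8u + 2v + 2w - 2, 2u - 10v + 4w + 3, 2u + 4v - 6w + 3); substituting (7/32, 25/32, 35/32) gives ∇J = (0, 0, 0), so (7/32, 25/32, 35/32) is indeed a critical point.
The Hessian is constant: H = [[-8, 2, 2], [2, -10, 4], [2, 4, -6]].
Leading principal minors: Δ₁ = -8, Δ₂ = 76, Δ₃ = -256.
The minors alternate sign starting negative (−, +, −), so H is negative definite: a local maximum.

local maximum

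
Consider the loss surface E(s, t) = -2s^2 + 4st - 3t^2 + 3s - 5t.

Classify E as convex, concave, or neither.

E is quadratic, so its Hessian is the constant matrix H = [[-4, 4], [4, -6]].
det(H) = 8, tr(H) = -10.
det(H) > 0 and tr(H) < 0, so H is negative definite everywhere: concave.

concave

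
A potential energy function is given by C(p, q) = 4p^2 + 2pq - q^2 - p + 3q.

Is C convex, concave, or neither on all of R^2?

neither

C is quadratic, so its Hessian is the constant matrix H = [[8, 2], [2, -2]].
det(H) = -20, tr(H) = 6.
det(H) < 0, so H is indefinite: neither convex nor concave.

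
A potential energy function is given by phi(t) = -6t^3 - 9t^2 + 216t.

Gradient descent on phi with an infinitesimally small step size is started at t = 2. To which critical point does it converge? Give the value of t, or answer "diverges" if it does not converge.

-4

phi'(t) = -18(t - 3)(t + 4), so phi'(2) = 108.
Gradient descent moves in the -phi' direction, i.e. t is decreasing.
The nearest critical point in that direction is t = -4, where phi'' = 126 > 0 (a local minimum). The iterate converges there.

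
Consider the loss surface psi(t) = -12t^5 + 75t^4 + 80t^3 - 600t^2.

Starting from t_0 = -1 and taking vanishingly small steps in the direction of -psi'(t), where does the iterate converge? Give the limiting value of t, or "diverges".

-2

psi'(t) = -60t(t - 5)(t - 2)(t + 2), so psi'(-1) = 1080.
Gradient descent moves in the -psi' direction, i.e. t is decreasing.
The nearest critical point in that direction is t = -2, where psi'' = 3360 > 0 (a local minimum). The iterate converges there.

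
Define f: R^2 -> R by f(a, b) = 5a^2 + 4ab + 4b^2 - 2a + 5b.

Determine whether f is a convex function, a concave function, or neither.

convex

f is quadratic, so its Hessian is the constant matrix H = [[10, 4], [4, 8]].
det(H) = 64, tr(H) = 18.
det(H) > 0 and tr(H) > 0, so H is positive definite everywhere: convex.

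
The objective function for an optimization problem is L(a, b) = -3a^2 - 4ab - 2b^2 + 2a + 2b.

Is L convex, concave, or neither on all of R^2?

concave

L is quadratic, so its Hessian is the constant matrix H = [[-6, -4], [-4, -4]].
det(H) = 8, tr(H) = -10.
det(H) > 0 and tr(H) < 0, so H is negative definite everywhere: concave.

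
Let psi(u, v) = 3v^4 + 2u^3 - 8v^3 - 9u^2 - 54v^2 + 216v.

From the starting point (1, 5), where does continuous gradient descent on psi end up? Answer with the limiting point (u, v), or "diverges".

psi is separable, so gradient descent decouples: u follows -∂psi/∂u, v follows -∂psi/∂v.
∂psi/∂u = 6u(u - 3); at u=1 this is -12, so u increases.
∂psi/∂v = 12(v - 3)(v - 2)(v + 3); at v=5 this is 576, so v decreases.
u converges to its nearest critical value 3 (a local min of the u-part); v converges to 3. The iterate converges to (3, 3).

(3, 3)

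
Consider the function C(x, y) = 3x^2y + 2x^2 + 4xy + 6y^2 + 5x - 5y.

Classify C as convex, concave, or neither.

neither

The term 3x^2y is cubic, so the Hessian is not constant.
∂²C/∂x² = 6y + 4, which takes both signs as y varies (negative for sufficiently negative y). A diagonal entry of the Hessian changing sign means the Hessian is neither positive- nor negative-semidefinite on all of R^2.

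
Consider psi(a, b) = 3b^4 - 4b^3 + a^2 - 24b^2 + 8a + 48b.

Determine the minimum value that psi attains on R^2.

-128

psi(a,b) separates as P(a) + Q(b), so its minimum is min P + min Q.
P'(a) = 2a + 8 vanishes at a ∈ {-4}; Q'(b) = 12(b - 2)(b - 1)(b + 2) vanishes at b ∈ {-2, 1, 2}.
Local minima of P (where P''>0): P(-4)=-16. Local minima of Q: Q(-2)=-112, Q(2)=16.
So the global minimum of psi is P(-4) + Q(-2) = -16 − 112 = -128, attained at (-4, -2).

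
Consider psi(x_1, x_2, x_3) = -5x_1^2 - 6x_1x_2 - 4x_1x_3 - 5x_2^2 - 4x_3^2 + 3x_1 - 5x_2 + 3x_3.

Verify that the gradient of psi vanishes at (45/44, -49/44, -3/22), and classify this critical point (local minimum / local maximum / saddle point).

local maximum

∇psi = (-10x_1 - 6x_2 - 4x_3 + 3, -6x_1 - 10x_2 - 5, -4x_1 - 8x_3 + 3); substituting (45/44, -49/44, -3/22) gives ∇psi = (0, 0, 0), so (45/44, -49/44, -3/22) is indeed a critical point.
The Hessian is constant: H = [[-10, -6, -4], [-6, -10, 0], [-4, 0, -8]].
Leading principal minors: Δ₁ = -10, Δ₂ = 64, Δ₃ = -352.
The minors alternate sign starting negative (−, +, −), so H is negative definite: a local maximum.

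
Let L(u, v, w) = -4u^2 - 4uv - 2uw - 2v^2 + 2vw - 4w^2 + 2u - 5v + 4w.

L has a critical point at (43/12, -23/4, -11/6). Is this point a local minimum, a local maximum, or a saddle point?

The Hessian is constant: H = [[-8, -4, -2], [-4, -4, 2], [-2, 2, -8]].
Leading principal minors: Δ₁ = -8, Δ₂ = 16, Δ₃ = -48.
The minors alternate sign starting negative (−, +, −), so H is negative definite: a local maximum.

local maximum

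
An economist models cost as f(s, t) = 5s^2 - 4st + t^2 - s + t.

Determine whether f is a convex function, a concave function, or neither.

convex

f is quadratic, so its Hessian is the constant matrix H = [[10, -4], [-4, 2]].
det(H) = 4, tr(H) = 12.
det(H) > 0 and tr(H) > 0, so H is positive definite everywhere: convex.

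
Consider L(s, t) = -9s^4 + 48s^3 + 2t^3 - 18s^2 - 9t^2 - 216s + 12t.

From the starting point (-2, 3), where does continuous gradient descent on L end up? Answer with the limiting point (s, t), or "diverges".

diverges

L is separable, so gradient descent decouples: s follows -∂L/∂s, t follows -∂L/∂t.
∂L/∂s = -36(s - 3)(s - 2)(s + 1); at s=-2 this is 720, so s decreases.
∂L/∂t = 6(t - 2)(t - 1); at t=3 this is 12, so t decreases.
The s-coordinate has no critical point in that direction and runs off to infinity.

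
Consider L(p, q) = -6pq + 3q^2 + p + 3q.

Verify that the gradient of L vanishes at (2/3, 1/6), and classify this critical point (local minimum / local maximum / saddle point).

saddle point

∇L = (-6q + 1, -6p + 6q + 3); substituting (2/3, 1/6) gives ∇L = (0, 0), so (2/3, 1/6) is indeed a critical point.
The Hessian of L is constant: H = [[0, -6], [-6, 6]].
det(H) = 0·6 − (-6)² = -36.
Since det(H) < 0, H is indefinite and the critical point is a saddle point.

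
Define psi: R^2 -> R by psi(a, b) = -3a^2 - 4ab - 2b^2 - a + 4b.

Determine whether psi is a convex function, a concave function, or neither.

concave

psi is quadratic, so its Hessian is the constant matrix H = [[-6, -4], [-4, -4]].
det(H) = 8, tr(H) = -10.
det(H) > 0 and tr(H) < 0, so H is negative definite everywhere: concave.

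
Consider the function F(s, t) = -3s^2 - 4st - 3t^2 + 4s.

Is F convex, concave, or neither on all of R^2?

F is quadratic, so its Hessian is the constant matrix H = [[-6, -4], [-4, -6]].
det(H) = 20, tr(H) = -12.
det(H) > 0 and tr(H) < 0, so H is negative definite everywhere: concave.

concave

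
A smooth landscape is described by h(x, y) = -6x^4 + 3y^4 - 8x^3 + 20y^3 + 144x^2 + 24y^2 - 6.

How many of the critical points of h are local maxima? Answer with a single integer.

h separates as a function of x plus a function of y, so ∇h=0 decouples.
∂h/∂x = -24x(x - 3)(x + 4) = 0 at x ∈ {-4, 0, 3}; ∂h/∂y = 12y(y + 1)(y + 4) = 0 at y ∈ {-4, -1, 0}.
The Hessian is diagonal: diag(h_xx, h_yy). Second derivatives: h_xx(-4)=-672, h_xx(0)=288, h_xx(3)=-504; h_yy(-4)=144, h_yy(-1)=-36, h_yy(0)=48.
Local maxima occur where both diagonal entries negative: (-4, -1), (3, -1). Count: 2.

2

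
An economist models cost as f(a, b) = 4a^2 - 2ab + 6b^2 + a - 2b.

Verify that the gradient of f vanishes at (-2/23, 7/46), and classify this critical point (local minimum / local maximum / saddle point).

local minimum

∇f = (8a - 2b + 1, -2a + 12b - 2); substituting (-2/23, 7/46) gives ∇f = (0, 0), so (-2/23, 7/46) is indeed a critical point.
The Hessian of f is constant: H = [[8, -2], [-2, 12]].
det(H) = 8·12 − (-2)² = 92.
det(H) > 0 and tr(H) = 20 > 0, so H is positive definite and the point is a local minimum.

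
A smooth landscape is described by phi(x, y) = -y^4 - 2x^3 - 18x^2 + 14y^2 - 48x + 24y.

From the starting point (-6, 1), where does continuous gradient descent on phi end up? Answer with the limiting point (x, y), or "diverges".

(-4, -1)

phi is separable, so gradient descent decouples: x follows -∂phi/∂x, y follows -∂phi/∂y.
∂phi/∂x = -6(x + 2)(x + 4); at x=-6 this is -48, so x increases.
∂phi/∂y = -4(y - 3)(y + 1)(y + 2); at y=1 this is 48, so y decreases.
x converges to its nearest critical value -4 (a local min of the x-part); y converges to -1. The iterate converges to (-4, -1).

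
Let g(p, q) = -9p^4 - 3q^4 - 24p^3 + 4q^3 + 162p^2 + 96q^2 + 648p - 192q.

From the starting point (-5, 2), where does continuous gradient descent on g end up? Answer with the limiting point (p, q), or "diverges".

g is separable, so gradient descent decouples: p follows -∂g/∂p, q follows -∂g/∂q.
∂g/∂p = -36(p - 3)(p + 2)(p + 3); at p=-5 this is 1728, so p decreases.
∂g/∂q = -12(q - 4)(q - 1)(q + 4); at q=2 this is 144, so q decreases.
The p-coordinate has no critical point in that direction and runs off to infinity.

diverges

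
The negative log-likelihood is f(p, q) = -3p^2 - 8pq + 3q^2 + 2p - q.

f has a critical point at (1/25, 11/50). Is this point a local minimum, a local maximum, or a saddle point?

The Hessian of f is constant: H = [[-6, -8], [-8, 6]].
det(H) = (-6)·6 − (-8)² = -100.
Since det(H) < 0, H is indefinite and the critical point is a saddle point.

saddle point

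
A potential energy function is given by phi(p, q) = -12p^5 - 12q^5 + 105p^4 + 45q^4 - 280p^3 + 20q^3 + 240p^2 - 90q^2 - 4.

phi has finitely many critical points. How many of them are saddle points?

phi separates as a function of p plus a function of q, so ∇phi=0 decouples.
∂phi/∂p = -60p(p - 4)(p - 2)(p - 1) = 0 at p ∈ {0, 1, 2, 4}; ∂phi/∂q = -60q(q - 3)(q - 1)(q + 1) = 0 at q ∈ {-1, 0, 1, 3}.
The Hessian is diagonal: diag(phi_pp, phi_qq). Second derivatives: phi_pp(0)=480, phi_pp(1)=-180, phi_pp(2)=240, phi_pp(4)=-1440; phi_qq(-1)=480, phi_qq(0)=-180, phi_qq(1)=240, phi_qq(3)=-1440.
Saddle points occur where the two diagonal entries have opposite signs: (0, 0), (0, 3), (1, -1), (1, 1), (2, 0), (2, 3), (4, -1), (4, 1). Count: 8.

8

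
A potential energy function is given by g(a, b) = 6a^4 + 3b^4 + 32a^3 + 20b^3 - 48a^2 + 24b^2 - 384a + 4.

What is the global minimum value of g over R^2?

g(a,b) separates as P(a) + Q(b) + 4, so its minimum is min P + min Q + 4.
P'(a) = 24(a - 2)(a + 2)(a + 4) vanishes at a ∈ {-4, -2, 2}; Q'(b) = 12b(b + 1)(b + 4) vanishes at b ∈ {-4, -1, 0}.
Local minima of P (where P''>0): P(-4)=256, P(2)=-608. Local minima of Q: Q(-4)=-128, Q(0)=0.
So the global minimum of g is P(2) + Q(-4) + 4 = -608 − 128 + 4 = -732, attained at (2, -4).

-732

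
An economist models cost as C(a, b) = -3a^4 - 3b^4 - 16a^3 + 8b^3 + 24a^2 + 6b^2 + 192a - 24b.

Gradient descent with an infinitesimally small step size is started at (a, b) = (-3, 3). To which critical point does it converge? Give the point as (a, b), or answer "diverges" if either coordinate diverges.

diverges

C is separable, so gradient descent decouples: a follows -∂C/∂a, b follows -∂C/∂b.
∂C/∂a = -12(a - 2)(a + 2)(a + 4); at a=-3 this is -60, so a increases.
∂C/∂b = -12(b - 2)(b - 1)(b + 1); at b=3 this is -96, so b increases.
The b-coordinate has no critical point in that direction and runs off to infinity.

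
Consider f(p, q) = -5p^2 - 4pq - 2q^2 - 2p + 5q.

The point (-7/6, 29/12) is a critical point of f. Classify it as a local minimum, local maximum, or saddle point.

The Hessian of f is constant: H = [[-10, -4], [-4, -4]].
det(H) = (-10)·(-4) − (-4)² = 24.
det(H) > 0 and tr(H) = -14 < 0, so H is negative definite and the point is a local maximum.

local maximum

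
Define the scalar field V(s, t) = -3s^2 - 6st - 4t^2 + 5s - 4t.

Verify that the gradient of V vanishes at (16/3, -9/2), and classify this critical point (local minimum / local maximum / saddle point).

∇V = (-6s - 6t + 5, -6s - 8t - 4); substituting (16/3, -9/2) gives ∇V = (0, 0), so (16/3, -9/2) is indeed a critical point.
The Hessian of V is constant: H = [[-6, -6], [-6, -8]].
det(H) = (-6)·(-8) − (-6)² = 12.
det(H) > 0 and tr(H) = -14 < 0, so H is negative definite and the point is a local maximum.

local maximum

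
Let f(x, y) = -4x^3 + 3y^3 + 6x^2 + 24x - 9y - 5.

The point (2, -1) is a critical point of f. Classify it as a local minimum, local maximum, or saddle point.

The mixed partial ∂²f/∂x∂y is 0, so the Hessian at any point is diag(f_xx, f_yy) = diag(12(-2x + 1), 18y).
At (2, -1): H = diag(-36, -18).
Both eigenvalues are negative, so H is negative definite: a local maximum.

local maximum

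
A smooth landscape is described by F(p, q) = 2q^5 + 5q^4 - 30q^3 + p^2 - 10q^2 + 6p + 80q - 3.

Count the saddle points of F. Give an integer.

F separates as a function of p plus a function of q, so ∇F=0 decouples.
∂F/∂p = 2(p + 3) = 0 at p ∈ {-3}; ∂F/∂q = 10(q - 2)(q - 1)(q + 1)(q + 4) = 0 at q ∈ {-4, -1, 1, 2}.
The Hessian is diagonal: diag(F_pp, F_qq). Second derivatives: F_pp(-3)=2; F_qq(-4)=-900, F_qq(-1)=180, F_qq(1)=-100, F_qq(2)=180.
Saddle points occur where the two diagonal entries have opposite signs: (-3, -4), (-3, 1). Count: 2.

2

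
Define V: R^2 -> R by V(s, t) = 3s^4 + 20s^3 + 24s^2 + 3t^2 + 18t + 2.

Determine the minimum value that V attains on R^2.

V(s,t) separates as P(s) + Q(t) + 2, so its minimum is min P + min Q + 2.
P'(s) = 12s(s + 1)(s + 4) vanishes at s ∈ {-4, -1, 0}; Q'(t) = 6(t + 3) vanishes at t ∈ {-3}.
Local minima of P (where P''>0): P(-4)=-128, P(0)=0. Local minima of Q: Q(-3)=-27.
So the global minimum of V is P(-4) + Q(-3) + 2 = -128 − 27 + 2 = -153, attained at (-4, -3).

-153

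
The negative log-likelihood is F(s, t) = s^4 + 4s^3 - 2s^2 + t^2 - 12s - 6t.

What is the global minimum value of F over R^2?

-18

F(s,t) separates as P(s) + Q(t), so its minimum is min P + min Q.
P'(s) = 4(s - 1)(s + 1)(s + 3) vanishes at s ∈ {-3, -1, 1}; Q'(t) = 2(t - 3) vanishes at t ∈ {3}.
Local minima of P (where P''>0): P(-3)=-9, P(1)=-9. Local minima of Q: Q(3)=-9.
So the global minimum of F is P(-3) + Q(3) = -9 − 9 = -18, attained at (-3, 3).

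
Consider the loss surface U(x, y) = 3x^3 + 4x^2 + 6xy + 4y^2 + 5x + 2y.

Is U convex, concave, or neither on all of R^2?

neither

The term 3x^3 is cubic, so the Hessian is not constant.
∂²U/∂x² = 18x + 8, which takes both signs as x varies (negative for sufficiently negative x). A diagonal entry of the Hessian changing sign means the Hessian is neither positive- nor negative-semidefinite on all of R^2.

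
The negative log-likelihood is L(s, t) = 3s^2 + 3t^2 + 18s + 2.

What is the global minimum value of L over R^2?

L(s,t) separates as P(s) + Q(t) + 2, so its minimum is min P + min Q + 2.
P'(s) = 6s + 18 vanishes at s ∈ {-3}; Q'(t) = 6t vanishes at t ∈ {0}.
Local minima of P (where P''>0): P(-3)=-27. Local minima of Q: Q(0)=0.
So the global minimum of L is P(-3) + Q(0) + 2 = -27 + 0 + 2 = -25, attained at (-3, 0).

-25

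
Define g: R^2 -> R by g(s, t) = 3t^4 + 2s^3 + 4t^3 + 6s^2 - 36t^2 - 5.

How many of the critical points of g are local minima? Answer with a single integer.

g separates as a function of s plus a function of t, so ∇g=0 decouples.
∂g/∂s = 6s(s + 2) = 0 at s ∈ {-2, 0}; ∂g/∂t = 12t(t - 2)(t + 3) = 0 at t ∈ {-3, 0, 2}.
The Hessian is diagonal: diag(g_ss, g_tt). Second derivatives: g_ss(-2)=-12, g_ss(0)=12; g_tt(-3)=180, g_tt(0)=-72, g_tt(2)=120.
Local minima occur where both diagonal entries positive: (0, -3), (0, 2). Count: 2.

2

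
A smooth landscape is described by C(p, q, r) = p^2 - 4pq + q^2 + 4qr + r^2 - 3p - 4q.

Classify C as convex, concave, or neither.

neither

C is quadratic, so its Hessian is the constant matrix H = [[2, -4, 0], [-4, 2, 4], [0, 4, 2]].
Leading principal minors: 2, -12, -56.
Neither pattern holds ⇒ H is indefinite ⇒ neither convex nor concave.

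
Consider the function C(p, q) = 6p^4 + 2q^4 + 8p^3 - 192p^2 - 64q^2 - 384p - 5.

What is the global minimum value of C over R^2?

C(p,q) separates as A(p) + B(q) − 5, so its minimum is min A + min B − 5.
A'(p) = 24(p - 4)(p + 1)(p + 4) vanishes at p ∈ {-4, -1, 4}; B'(q) = 8q(q - 4)(q + 4) vanishes at q ∈ {-4, 0, 4}.
Local minima of A (where A''>0): A(-4)=-512, A(4)=-2560. Local minima of B: B(-4)=-512, B(4)=-512.
So the global minimum of C is A(4) + B(-4) − 5 = -2560 − 512 − 5 = -3077, attained at (4, -4).

-3077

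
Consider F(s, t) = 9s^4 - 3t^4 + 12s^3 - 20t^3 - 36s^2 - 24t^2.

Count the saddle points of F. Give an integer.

F separates as a function of s plus a function of t, so ∇F=0 decouples.
∂F/∂s = 36s(s - 1)(s + 2) = 0 at s ∈ {-2, 0, 1}; ∂F/∂t = -12t(t + 1)(t + 4) = 0 at t ∈ {-4, -1, 0}.
The Hessian is diagonal: diag(F_ss, F_tt). Second derivatives: F_ss(-2)=216, F_ss(0)=-72, F_ss(1)=108; F_tt(-4)=-144, F_tt(-1)=36, F_tt(0)=-48.
Saddle points occur where the two diagonal entries have opposite signs: (-2, -4), (-2, 0), (0, -1), (1, -4), (1, 0). Count: 5.

5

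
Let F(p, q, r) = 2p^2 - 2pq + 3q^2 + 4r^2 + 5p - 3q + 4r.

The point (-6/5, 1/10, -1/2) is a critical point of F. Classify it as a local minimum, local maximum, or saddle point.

The Hessian is constant: H = [[4, -2, 0], [-2, 6, 0], [0, 0, 8]].
Leading principal minors: Δ₁ = 4, Δ₂ = 20, Δ₃ = 160.
All leading minors are positive, so H is positive definite: a local minimum.

local minimum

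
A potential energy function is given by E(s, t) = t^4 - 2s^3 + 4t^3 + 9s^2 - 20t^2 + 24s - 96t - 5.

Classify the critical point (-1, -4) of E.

local minimum

The mixed partial ∂²E/∂s∂t is 0, so the Hessian at any point is diag(E_ss, E_tt) = diag(6(-2s + 3), 4(3t^2 + 6t - 10)).
At (-1, -4): H = diag(30, 56).
Both eigenvalues are positive, so H is positive definite: a local minimum.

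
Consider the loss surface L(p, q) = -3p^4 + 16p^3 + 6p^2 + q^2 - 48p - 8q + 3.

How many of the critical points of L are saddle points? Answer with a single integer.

L separates as a function of p plus a function of q, so ∇L=0 decouples.
∂L/∂p = -12(p - 4)(p - 1)(p + 1) = 0 at p ∈ {-1, 1, 4}; ∂L/∂q = 2(q - 4) = 0 at q ∈ {4}.
The Hessian is diagonal: diag(L_pp, L_qq). Second derivatives: L_pp(-1)=-120, L_pp(1)=72, L_pp(4)=-180; L_qq(4)=2.
Saddle points occur where the two diagonal entries have opposite signs: (-1, 4), (4, 4). Count: 2.

2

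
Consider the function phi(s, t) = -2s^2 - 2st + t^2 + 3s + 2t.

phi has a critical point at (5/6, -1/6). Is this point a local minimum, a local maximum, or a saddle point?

saddle point

The Hessian of phi is constant: H = [[-4, -2], [-2, 2]].
det(H) = (-4)·2 − (-2)² = -12.
Since det(H) < 0, H is indefinite and the critical point is a saddle point.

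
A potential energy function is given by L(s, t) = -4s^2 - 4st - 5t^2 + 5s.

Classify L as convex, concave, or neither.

concave

L is quadratic, so its Hessian is the constant matrix H = [[-8, -4], [-4, -10]].
det(H) = 64, tr(H) = -18.
det(H) > 0 and tr(H) < 0, so H is negative definite everywhere: concave.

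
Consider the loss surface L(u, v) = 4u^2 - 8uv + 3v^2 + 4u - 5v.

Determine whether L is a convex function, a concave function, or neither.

neither

L is quadratic, so its Hessian is the constant matrix H = [[8, -8], [-8, 6]].
det(H) = -16, tr(H) = 14.
det(H) < 0, so H is indefinite: neither convex nor concave.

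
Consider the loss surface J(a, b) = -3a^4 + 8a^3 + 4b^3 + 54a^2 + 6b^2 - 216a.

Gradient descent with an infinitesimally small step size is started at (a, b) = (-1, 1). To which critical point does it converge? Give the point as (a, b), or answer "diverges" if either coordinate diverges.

J is separable, so gradient descent decouples: a follows -∂J/∂a, b follows -∂J/∂b.
∂J/∂a = -12(a - 3)(a - 2)(a + 3); at a=-1 this is -288, so a increases.
∂J/∂b = 12b(b + 1); at b=1 this is 24, so b decreases.
a converges to its nearest critical value 2 (a local min of the a-part); b converges to 0. The iterate converges to (2, 0).

(2, 0)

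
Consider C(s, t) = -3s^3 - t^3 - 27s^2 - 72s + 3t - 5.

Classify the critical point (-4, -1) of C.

The mixed partial ∂²C/∂s∂t is 0, so the Hessian at any point is diag(C_ss, C_tt) = diag(-18(s + 3), -6t).
At (-4, -1): H = diag(18, 6).
Both eigenvalues are positive, so H is positive definite: a local minimum.

local minimum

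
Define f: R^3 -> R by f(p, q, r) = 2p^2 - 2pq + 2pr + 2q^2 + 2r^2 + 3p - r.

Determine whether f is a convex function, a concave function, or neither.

convex

f is quadratic, so its Hessian is the constant matrix H = [[4, -2, 2], [-2, 4, 0], [2, 0, 4]].
Leading principal minors: 4, 12, 32.
All positive ⇒ H ≻ 0 ⇒ convex.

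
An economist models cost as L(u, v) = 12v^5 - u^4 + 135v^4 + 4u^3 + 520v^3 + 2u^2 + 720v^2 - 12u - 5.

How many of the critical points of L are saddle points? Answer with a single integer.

L separates as a function of u plus a function of v, so ∇L=0 decouples.
∂L/∂u = -4(u - 3)(u - 1)(u + 1) = 0 at u ∈ {-1, 1, 3}; ∂L/∂v = 60v(v + 2)(v + 3)(v + 4) = 0 at v ∈ {-4, -3, -2, 0}.
The Hessian is diagonal: diag(L_uu, L_vv). Second derivatives: L_uu(-1)=-32, L_uu(1)=16, L_uu(3)=-32; L_vv(-4)=-480, L_vv(-3)=180, L_vv(-2)=-240, L_vv(0)=1440.
Saddle points occur where the two diagonal entries have opposite signs: (-1, -3), (-1, 0), (1, -4), (1, -2), (3, -3), (3, 0). Count: 6.

6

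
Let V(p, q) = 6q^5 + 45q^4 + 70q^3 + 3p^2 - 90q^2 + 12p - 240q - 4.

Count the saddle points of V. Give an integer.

V separates as a function of p plus a function of q, so ∇V=0 decouples.
∂V/∂p = 6(p + 2) = 0 at p ∈ {-2}; ∂V/∂q = 30(q - 1)(q + 1)(q + 2)(q + 4) = 0 at q ∈ {-4, -2, -1, 1}.
The Hessian is diagonal: diag(V_pp, V_qq). Second derivatives: V_pp(-2)=6; V_qq(-4)=-900, V_qq(-2)=180, V_qq(-1)=-180, V_qq(1)=900.
Saddle points occur where the two diagonal entries have opposite signs: (-2, -4), (-2, -1). Count: 2.

2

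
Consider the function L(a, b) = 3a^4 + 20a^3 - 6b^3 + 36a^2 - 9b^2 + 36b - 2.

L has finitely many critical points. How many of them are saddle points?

3

L separates as a function of a plus a function of b, so ∇L=0 decouples.
∂L/∂a = 12a(a + 2)(a + 3) = 0 at a ∈ {-3, -2, 0}; ∂L/∂b = -18(b - 1)(b + 2) = 0 at b ∈ {-2, 1}.
The Hessian is diagonal: diag(L_aa, L_bb). Second derivatives: L_aa(-3)=36, L_aa(-2)=-24, L_aa(0)=72; L_bb(-2)=54, L_bb(1)=-54.
Saddle points occur where the two diagonal entries have opposite signs: (-3, 1), (-2, -2), (0, 1). Count: 3.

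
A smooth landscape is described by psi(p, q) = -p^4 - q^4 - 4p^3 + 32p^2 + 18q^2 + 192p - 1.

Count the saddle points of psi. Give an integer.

4

psi separates as a function of p plus a function of q, so ∇psi=0 decouples.
∂psi/∂p = -4(p - 4)(p + 3)(p + 4) = 0 at p ∈ {-4, -3, 4}; ∂psi/∂q = -4q(q - 3)(q + 3) = 0 at q ∈ {-3, 0, 3}.
The Hessian is diagonal: diag(psi_pp, psi_qq). Second derivatives: psi_pp(-4)=-32, psi_pp(-3)=28, psi_pp(4)=-224; psi_qq(-3)=-72, psi_qq(0)=36, psi_qq(3)=-72.
Saddle points occur where the two diagonal entries have opposite signs: (-4, 0), (-3, -3), (-3, 3), (4, 0). Count: 4.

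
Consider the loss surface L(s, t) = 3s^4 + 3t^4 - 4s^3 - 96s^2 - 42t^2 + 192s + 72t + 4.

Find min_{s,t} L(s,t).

-1627

L(s,t) separates as P(s) + Q(t) + 4, so its minimum is min P + min Q + 4.
P'(s) = 12(s - 4)(s - 1)(s + 4) vanishes at s ∈ {-4, 1, 4}; Q'(t) = 12(t - 2)(t - 1)(t + 3) vanishes at t ∈ {-3, 1, 2}.
Local minima of P (where P''>0): P(-4)=-1280, P(4)=-256. Local minima of Q: Q(-3)=-351, Q(2)=24.
So the global minimum of L is P(-4) + Q(-3) + 4 = -1280 − 351 + 4 = -1627, attained at (-4, -3).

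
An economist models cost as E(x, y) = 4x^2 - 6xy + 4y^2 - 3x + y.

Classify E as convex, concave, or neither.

convex

E is quadratic, so its Hessian is the constant matrix H = [[8, -6], [-6, 8]].
det(H) = 28, tr(H) = 16.
det(H) > 0 and tr(H) > 0, so H is positive definite everywhere: convex.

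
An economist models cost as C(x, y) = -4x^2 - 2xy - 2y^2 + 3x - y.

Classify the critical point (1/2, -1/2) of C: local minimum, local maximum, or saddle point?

local maximum

The Hessian of C is constant: H = [[-8, -2], [-2, -4]].
det(H) = (-8)·(-4) − (-2)² = 28.
det(H) > 0 and tr(H) = -12 < 0, so H is negative definite and the point is a local maximum.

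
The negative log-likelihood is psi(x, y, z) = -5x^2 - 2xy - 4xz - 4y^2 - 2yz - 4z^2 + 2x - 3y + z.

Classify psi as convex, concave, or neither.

psi is quadratic, so its Hessian is the constant matrix H = [[-10, -2, -4], [-2, -8, -2], [-4, -2, -8]].
Leading principal minors: -10, 76, -472.
Signs alternate −, +, − ⇒ H ≺ 0 ⇒ concave.

concave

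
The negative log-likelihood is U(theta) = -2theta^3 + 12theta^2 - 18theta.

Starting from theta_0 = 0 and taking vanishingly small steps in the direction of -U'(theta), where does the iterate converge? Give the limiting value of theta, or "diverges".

U'(theta) = -6(theta - 3)(theta - 1), so U'(0) = -18.
Gradient descent moves in the -U' direction, i.e. theta is increasing.
The nearest critical point in that direction is theta = 1, where U'' = 12 > 0 (a local minimum). The iterate converges there.

1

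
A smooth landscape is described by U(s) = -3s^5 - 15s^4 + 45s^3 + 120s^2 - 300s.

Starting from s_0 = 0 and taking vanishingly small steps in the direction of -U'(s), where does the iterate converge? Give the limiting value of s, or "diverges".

U'(s) = -15(s - 2)(s - 1)(s + 2)(s + 5), so U'(0) = -300.
Gradient descent moves in the -U' direction, i.e. s is increasing.
The nearest critical point in that direction is s = 1, where U'' = 270 > 0 (a local minimum). The iterate converges there.

1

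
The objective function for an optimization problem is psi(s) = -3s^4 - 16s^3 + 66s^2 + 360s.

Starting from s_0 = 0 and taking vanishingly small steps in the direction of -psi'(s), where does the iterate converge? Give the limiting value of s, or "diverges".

-2

psi'(s) = -12(s - 3)(s + 2)(s + 5), so psi'(0) = 360.
Gradient descent moves in the -psi' direction, i.e. s is decreasing.
The nearest critical point in that direction is s = -2, where psi'' = 180 > 0 (a local minimum). The iterate converges there.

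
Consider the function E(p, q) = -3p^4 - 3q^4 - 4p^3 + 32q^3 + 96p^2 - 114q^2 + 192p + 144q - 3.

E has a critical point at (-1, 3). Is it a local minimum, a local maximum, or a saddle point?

local minimum

The mixed partial ∂²E/∂p∂q is 0, so the Hessian at any point is diag(E_pp, E_qq) = diag(12(-3p^2 - 2p + 16), 12(-3q^2 + 16q - 19)).
At (-1, 3): H = diag(180, 24).
Both eigenvalues are positive, so H is positive definite: a local minimum.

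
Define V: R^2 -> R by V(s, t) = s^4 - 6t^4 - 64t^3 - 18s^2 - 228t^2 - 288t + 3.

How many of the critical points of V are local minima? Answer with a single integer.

2

V separates as a function of s plus a function of t, so ∇V=0 decouples.
∂V/∂s = 4s(s - 3)(s + 3) = 0 at s ∈ {-3, 0, 3}; ∂V/∂t = -24(t + 1)(t + 3)(t + 4) = 0 at t ∈ {-4, -3, -1}.
The Hessian is diagonal: diag(V_ss, V_tt). Second derivatives: V_ss(-3)=72, V_ss(0)=-36, V_ss(3)=72; V_tt(-4)=-72, V_tt(-3)=48, V_tt(-1)=-144.
Local minima occur where both diagonal entries positive: (-3, -3), (3, -3). Count: 2.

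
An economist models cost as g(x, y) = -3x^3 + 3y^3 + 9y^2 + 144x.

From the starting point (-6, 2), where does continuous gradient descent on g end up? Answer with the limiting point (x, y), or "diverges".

g is separable, so gradient descent decouples: x follows -∂g/∂x, y follows -∂g/∂y.
∂g/∂x = -9(x - 4)(x + 4); at x=-6 this is -180, so x increases.
∂g/∂y = 9y(y + 2); at y=2 this is 72, so y decreases.
x converges to its nearest critical value -4 (a local min of the x-part); y converges to 0. The iterate converges to (-4, 0).

(-4, 0)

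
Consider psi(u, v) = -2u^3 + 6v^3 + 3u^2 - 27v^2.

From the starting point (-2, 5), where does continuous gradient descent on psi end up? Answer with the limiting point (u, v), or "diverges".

(0, 3)

psi is separable, so gradient descent decouples: u follows -∂psi/∂u, v follows -∂psi/∂v.
∂psi/∂u = -6u(u - 1); at u=-2 this is -36, so u increases.
∂psi/∂v = 18v(v - 3); at v=5 this is 180, so v decreases.
u converges to its nearest critical value 0 (a local min of the u-part); v converges to 3. The iterate converges to (0, 3).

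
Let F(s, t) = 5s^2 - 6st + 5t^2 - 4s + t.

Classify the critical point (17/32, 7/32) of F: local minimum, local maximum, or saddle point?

local minimum

The Hessian of F is constant: H = [[10, -6], [-6, 10]].
det(H) = 10·10 − (-6)² = 64.
det(H) > 0 and tr(H) = 20 > 0, so H is positive definite and the point is a local minimum.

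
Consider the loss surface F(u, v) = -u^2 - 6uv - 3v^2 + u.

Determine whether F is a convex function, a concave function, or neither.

F is quadratic, so its Hessian is the constant matrix H = [[-2, -6], [-6, -6]].
det(H) = -24, tr(H) = -8.
det(H) < 0, so H is indefinite: neither convex nor concave.

neither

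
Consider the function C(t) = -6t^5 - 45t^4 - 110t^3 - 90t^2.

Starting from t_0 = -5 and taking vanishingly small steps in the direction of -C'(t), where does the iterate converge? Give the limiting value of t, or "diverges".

-3

C'(t) = -30t(t + 1)(t + 2)(t + 3), so C'(-5) = -3600.
Gradient descent moves in the -C' direction, i.e. t is increasing.
The nearest critical point in that direction is t = -3, where C'' = 180 > 0 (a local minimum). The iterate converges there.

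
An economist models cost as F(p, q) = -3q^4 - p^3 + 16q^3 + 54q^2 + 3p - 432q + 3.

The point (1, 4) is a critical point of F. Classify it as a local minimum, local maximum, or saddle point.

local maximum

The mixed partial ∂²F/∂p∂q is 0, so the Hessian at any point is diag(F_pp, F_qq) = diag(-6p, 12(-3q^2 + 8q + 9)).
At (1, 4): H = diag(-6, -84).
Both eigenvalues are negative, so H is negative definite: a local maximum.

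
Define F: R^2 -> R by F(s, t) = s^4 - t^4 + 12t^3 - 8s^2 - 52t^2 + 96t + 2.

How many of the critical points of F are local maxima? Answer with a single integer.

F separates as a function of s plus a function of t, so ∇F=0 decouples.
∂F/∂s = 4s(s - 2)(s + 2) = 0 at s ∈ {-2, 0, 2}; ∂F/∂t = -4(t - 4)(t - 3)(t - 2) = 0 at t ∈ {2, 3, 4}.
The Hessian is diagonal: diag(F_ss, F_tt). Second derivatives: F_ss(-2)=32, F_ss(0)=-16, F_ss(2)=32; F_tt(2)=-8, F_tt(3)=4, F_tt(4)=-8.
Local maxima occur where both diagonal entries negative: (0, 2), (0, 4). Count: 2.

2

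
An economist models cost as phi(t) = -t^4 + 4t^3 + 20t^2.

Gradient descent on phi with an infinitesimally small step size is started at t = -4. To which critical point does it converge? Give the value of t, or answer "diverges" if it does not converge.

diverges

phi'(t) = -4t(t - 5)(t + 2), so phi'(-4) = 288.
Gradient descent moves in the -phi' direction, i.e. t is decreasing.
There is no critical point below t=-4, and phi' keeps the same sign, so the iterate runs off to −∞.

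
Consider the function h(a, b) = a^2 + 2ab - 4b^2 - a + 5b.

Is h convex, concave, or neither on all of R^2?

neither

h is quadratic, so its Hessian is the constant matrix H = [[2, 2], [2, -8]].
det(H) = -20, tr(H) = -6.
det(H) < 0, so H is indefinite: neither convex nor concave.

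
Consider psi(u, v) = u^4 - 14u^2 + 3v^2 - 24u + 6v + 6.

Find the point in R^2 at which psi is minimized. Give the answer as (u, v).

psi(u,v) separates as P(u) + Q(v) + 6, so its minimum is min P + min Q + 6.
P'(u) = 4(u - 3)(u + 1)(u + 2) vanishes at u ∈ {-2, -1, 3}; Q'(v) = 6v + 6 vanishes at v ∈ {-1}.
Local minima of P (where P''>0): P(-2)=8, P(3)=-117. Local minima of Q: Q(-1)=-3.
So the global minimum of psi is P(3) + Q(-1) + 6 = -117 − 3 + 6 = -114, attained at (3, -1).

(3, -1)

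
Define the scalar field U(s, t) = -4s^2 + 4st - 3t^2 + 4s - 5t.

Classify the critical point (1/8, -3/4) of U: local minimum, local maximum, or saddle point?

local maximum

The Hessian of U is constant: H = [[-8, 4], [4, -6]].
det(H) = (-8)·(-6) − 4² = 32.
det(H) > 0 and tr(H) = -14 < 0, so H is negative definite and the point is a local maximum.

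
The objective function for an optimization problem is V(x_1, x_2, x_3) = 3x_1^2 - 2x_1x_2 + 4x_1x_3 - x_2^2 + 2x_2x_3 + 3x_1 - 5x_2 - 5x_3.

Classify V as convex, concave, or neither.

V is quadratic, so its Hessian is the constant matrix H = [[6, -2, 4], [-2, -2, 2], [4, 2, 0]].
Leading principal minors: 6, -16, -24.
Neither pattern holds ⇒ H is indefinite ⇒ neither convex nor concave.

neither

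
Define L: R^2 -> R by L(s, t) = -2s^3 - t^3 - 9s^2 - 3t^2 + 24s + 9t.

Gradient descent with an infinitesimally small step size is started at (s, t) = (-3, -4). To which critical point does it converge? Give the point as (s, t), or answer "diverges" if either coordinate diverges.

L is separable, so gradient descent decouples: s follows -∂L/∂s, t follows -∂L/∂t.
∂L/∂s = -6(s - 1)(s + 4); at s=-3 this is 24, so s decreases.
∂L/∂t = -3(t - 1)(t + 3); at t=-4 this is -15, so t increases.
s converges to its nearest critical value -4 (a local min of the s-part); t converges to -3. The iterate converges to (-4, -3).

(-4, -3)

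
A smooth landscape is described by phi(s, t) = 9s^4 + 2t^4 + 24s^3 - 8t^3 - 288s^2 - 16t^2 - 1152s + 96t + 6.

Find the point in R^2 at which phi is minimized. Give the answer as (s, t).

(4, -2)

phi(s,t) separates as P(s) + Q(t) + 6, so its minimum is min P + min Q + 6.
P'(s) = 36(s - 4)(s + 2)(s + 4) vanishes at s ∈ {-4, -2, 4}; Q'(t) = 8(t - 3)(t - 2)(t + 2) vanishes at t ∈ {-2, 2, 3}.
Local minima of P (where P''>0): P(-4)=768, P(4)=-5376. Local minima of Q: Q(-2)=-160, Q(3)=90.
So the global minimum of phi is P(4) + Q(-2) + 6 = -5376 − 160 + 6 = -5530, attained at (4, -2).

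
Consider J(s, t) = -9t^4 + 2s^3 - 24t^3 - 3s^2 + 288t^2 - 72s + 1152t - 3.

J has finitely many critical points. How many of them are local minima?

J separates as a function of s plus a function of t, so ∇J=0 decouples.
∂J/∂s = 6(s - 4)(s + 3) = 0 at s ∈ {-3, 4}; ∂J/∂t = -36(t - 4)(t + 2)(t + 4) = 0 at t ∈ {-4, -2, 4}.
The Hessian is diagonal: diag(J_ss, J_tt). Second derivatives: J_ss(-3)=-42, J_ss(4)=42; J_tt(-4)=-576, J_tt(-2)=432, J_tt(4)=-1728.
Local minima occur where both diagonal entries positive: (4, -2). Count: 1.

1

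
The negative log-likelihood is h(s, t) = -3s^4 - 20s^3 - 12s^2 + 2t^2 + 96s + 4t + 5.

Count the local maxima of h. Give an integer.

0

h separates as a function of s plus a function of t, so ∇h=0 decouples.
∂h/∂s = -12(s - 1)(s + 2)(s + 4) = 0 at s ∈ {-4, -2, 1}; ∂h/∂t = 4(t + 1) = 0 at t ∈ {-1}.
The Hessian is diagonal: diag(h_ss, h_tt). Second derivatives: h_ss(-4)=-120, h_ss(-2)=72, h_ss(1)=-180; h_tt(-1)=4.
Local maxima occur where both diagonal entries negative: none. Count: 0.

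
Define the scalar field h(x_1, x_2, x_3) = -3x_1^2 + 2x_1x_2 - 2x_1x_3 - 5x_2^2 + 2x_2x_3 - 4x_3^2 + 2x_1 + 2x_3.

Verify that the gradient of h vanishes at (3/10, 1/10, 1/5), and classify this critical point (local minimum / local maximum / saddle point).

local maximum

∇h = (-6x_1 + 2x_2 - 2x_3 + 2, 2x_1 - 10x_2 + 2x_3, -2x_1 + 2x_2 - 8x_3 + 2); substituting (3/10, 1/10, 1/5) gives ∇h = (0, 0, 0), so (3/10, 1/10, 1/5) is indeed a critical point.
The Hessian is constant: H = [[-6, 2, -2], [2, -10, 2], [-2, 2, -8]].
Leading principal minors: Δ₁ = -6, Δ₂ = 56, Δ₃ = -400.
The minors alternate sign starting negative (−, +, −), so H is negative definite: a local maximum.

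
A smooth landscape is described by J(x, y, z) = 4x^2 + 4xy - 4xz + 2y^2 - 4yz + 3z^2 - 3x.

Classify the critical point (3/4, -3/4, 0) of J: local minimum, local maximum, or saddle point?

The Hessian is constant: H = [[8, 4, -4], [4, 4, -4], [-4, -4, 6]].
Leading principal minors: Δ₁ = 8, Δ₂ = 16, Δ₃ = 32.
All leading minors are positive, so H is positive definite: a local minimum.

local minimum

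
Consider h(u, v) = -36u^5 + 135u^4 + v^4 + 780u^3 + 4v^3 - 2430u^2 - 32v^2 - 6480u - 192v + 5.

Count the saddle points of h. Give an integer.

h separates as a function of u plus a function of v, so ∇h=0 decouples.
∂h/∂u = -180(u - 4)(u - 3)(u + 1)(u + 3) = 0 at u ∈ {-3, -1, 3, 4}; ∂h/∂v = 4(v - 4)(v + 3)(v + 4) = 0 at v ∈ {-4, -3, 4}.
The Hessian is diagonal: diag(h_uu, h_vv). Second derivatives: h_uu(-3)=15120, h_uu(-1)=-7200, h_uu(3)=4320, h_uu(4)=-6300; h_vv(-4)=32, h_vv(-3)=-28, h_vv(4)=224.
Saddle points occur where the two diagonal entries have opposite signs: (-3, -3), (-1, -4), (-1, 4), (3, -3), (4, -4), (4, 4). Count: 6.

6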